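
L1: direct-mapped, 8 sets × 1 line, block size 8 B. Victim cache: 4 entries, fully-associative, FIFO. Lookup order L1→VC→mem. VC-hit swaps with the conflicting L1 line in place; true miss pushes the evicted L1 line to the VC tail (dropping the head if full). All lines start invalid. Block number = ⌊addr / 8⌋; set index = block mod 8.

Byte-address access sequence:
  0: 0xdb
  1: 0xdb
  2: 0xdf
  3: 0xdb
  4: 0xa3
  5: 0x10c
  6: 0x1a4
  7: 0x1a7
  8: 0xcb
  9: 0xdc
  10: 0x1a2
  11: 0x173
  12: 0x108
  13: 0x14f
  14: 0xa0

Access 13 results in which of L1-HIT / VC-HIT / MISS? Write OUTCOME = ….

OUTCOME = MISS

#0 0xdb→b27/s3 MISS; vc=[]
#1 0xdb→b27/s3 L1-HIT; vc=[]
#2 0xdf→b27/s3 L1-HIT; vc=[]
#3 0xdb→b27/s3 L1-HIT; vc=[]
#4 0xa3→b20/s4 MISS; vc=[]
#5 0x10c→b33/s1 MISS; vc=[]
#6 0x1a4→b52/s4 MISS; vc=[20]
#7 0x1a7→b52/s4 L1-HIT; vc=[20]
#8 0xcb→b25/s1 MISS; vc=[20,33]
#9 0xdc→b27/s3 L1-HIT; vc=[20,33]
#10 0x1a2→b52/s4 L1-HIT; vc=[20,33]
#11 0x173→b46/s6 MISS; vc=[20,33]
#12 0x108→b33/s1 VC-HIT; vc=[20,25]
#13 0x14f→b41/s1 MISS; vc=[20,25,33]
#14 0xa0→b20/s4 VC-HIT; vc=[52,25,33]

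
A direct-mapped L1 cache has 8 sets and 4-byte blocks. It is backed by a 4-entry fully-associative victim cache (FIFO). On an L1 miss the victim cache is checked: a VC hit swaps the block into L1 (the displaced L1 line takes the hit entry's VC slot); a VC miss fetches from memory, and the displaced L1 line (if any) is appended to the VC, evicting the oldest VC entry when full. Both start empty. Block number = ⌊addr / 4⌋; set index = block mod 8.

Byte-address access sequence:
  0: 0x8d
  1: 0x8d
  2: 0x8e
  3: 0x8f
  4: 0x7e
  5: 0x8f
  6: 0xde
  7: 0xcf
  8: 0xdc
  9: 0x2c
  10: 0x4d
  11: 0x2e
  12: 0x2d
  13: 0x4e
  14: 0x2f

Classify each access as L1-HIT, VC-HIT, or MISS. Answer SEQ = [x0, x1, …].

0: 0x8d (blk 35, set 3) → MISS  vc=[]
1: 0x8d (blk 35, set 3) → L1-HIT  vc=[]
2: 0x8e (blk 35, set 3) → L1-HIT  vc=[]
3: 0x8f (blk 35, set 3) → L1-HIT  vc=[]
4: 0x7e (blk 31, set 7) → MISS  vc=[]
5: 0x8f (blk 35, set 3) → L1-HIT  vc=[]
6: 0xde (blk 55, set 7) → MISS  vc=[31]
7: 0xcf (blk 51, set 3) → MISS  vc=[31, 35]
8: 0xdc (blk 55, set 7) → L1-HIT  vc=[31, 35]
9: 0x2c (blk 11, set 3) → MISS  vc=[31, 35, 51]
10: 0x4d (blk 19, set 3) → MISS  vc=[31, 35, 51, 11]
11: 0x2e (blk 11, set 3) → VC-HIT  vc=[31, 35, 51, 19]
12: 0x2d (blk 11, set 3) → L1-HIT  vc=[31, 35, 51, 19]
13: 0x4e (blk 19, set 3) → VC-HIT  vc=[31, 35, 51, 11]
14: 0x2f (blk 11, set 3) → VC-HIT  vc=[31, 35, 51, 19]

SEQ = [MISS, L1-HIT, L1-HIT, L1-HIT, MISS, L1-HIT, MISS, MISS, L1-HIT, MISS, MISS, VC-HIT, L1-HIT, VC-HIT, VC-HIT]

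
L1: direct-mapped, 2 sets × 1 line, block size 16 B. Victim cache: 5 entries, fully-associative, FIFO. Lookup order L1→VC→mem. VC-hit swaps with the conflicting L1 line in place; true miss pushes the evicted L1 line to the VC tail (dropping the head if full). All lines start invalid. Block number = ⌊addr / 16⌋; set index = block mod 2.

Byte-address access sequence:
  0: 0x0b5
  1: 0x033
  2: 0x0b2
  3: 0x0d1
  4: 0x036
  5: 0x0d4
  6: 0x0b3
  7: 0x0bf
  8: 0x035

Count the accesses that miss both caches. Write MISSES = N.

#0 0xb5→b11/s1 MISS; vc=[]
#1 0x33→b3/s1 MISS; vc=[11]
#2 0xb2→b11/s1 VC-HIT; vc=[3]
#3 0xd1→b13/s1 MISS; vc=[3,11]
#4 0x36→b3/s1 VC-HIT; vc=[13,11]
#5 0xd4→b13/s1 VC-HIT; vc=[3,11]
#6 0xb3→b11/s1 VC-HIT; vc=[3,13]
#7 0xbf→b11/s1 L1-HIT; vc=[3,13]
#8 0x35→b3/s1 VC-HIT; vc=[11,13]

MISSES = 3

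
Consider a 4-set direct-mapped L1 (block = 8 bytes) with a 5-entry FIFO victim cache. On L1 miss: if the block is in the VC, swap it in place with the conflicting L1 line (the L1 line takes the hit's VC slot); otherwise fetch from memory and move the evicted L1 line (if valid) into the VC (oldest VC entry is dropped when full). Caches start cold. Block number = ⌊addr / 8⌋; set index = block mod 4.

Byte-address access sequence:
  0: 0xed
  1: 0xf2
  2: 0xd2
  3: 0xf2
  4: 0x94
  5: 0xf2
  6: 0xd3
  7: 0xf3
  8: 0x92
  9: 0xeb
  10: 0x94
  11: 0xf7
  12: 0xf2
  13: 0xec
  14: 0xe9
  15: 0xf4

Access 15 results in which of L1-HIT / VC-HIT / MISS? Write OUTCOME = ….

  [0] addr=0xed blk=29 s=1: MISS | VC []
  [1] addr=0xf2 blk=30 s=2: MISS | VC []
  [2] addr=0xd2 blk=26 s=2: MISS | VC [30]
  [3] addr=0xf2 blk=30 s=2: VC-HIT | VC [26]
  [4] addr=0x94 blk=18 s=2: MISS | VC [26, 30]
  [5] addr=0xf2 blk=30 s=2: VC-HIT | VC [26, 18]
  [6] addr=0xd3 blk=26 s=2: VC-HIT | VC [30, 18]
  [7] addr=0xf3 blk=30 s=2: VC-HIT | VC [26, 18]
  [8] addr=0x92 blk=18 s=2: VC-HIT | VC [26, 30]
  [9] addr=0xeb blk=29 s=1: L1-HIT | VC [26, 30]
  [10] addr=0x94 blk=18 s=2: L1-HIT | VC [26, 30]
  [11] addr=0xf7 blk=30 s=2: VC-HIT | VC [26, 18]
  [12] addr=0xf2 blk=30 s=2: L1-HIT | VC [26, 18]
  [13] addr=0xec blk=29 s=1: L1-HIT | VC [26, 18]
  [14] addr=0xe9 blk=29 s=1: L1-HIT | VC [26, 18]
  [15] addr=0xf4 blk=30 s=2: L1-HIT | VC [26, 18]

OUTCOME = L1-HIT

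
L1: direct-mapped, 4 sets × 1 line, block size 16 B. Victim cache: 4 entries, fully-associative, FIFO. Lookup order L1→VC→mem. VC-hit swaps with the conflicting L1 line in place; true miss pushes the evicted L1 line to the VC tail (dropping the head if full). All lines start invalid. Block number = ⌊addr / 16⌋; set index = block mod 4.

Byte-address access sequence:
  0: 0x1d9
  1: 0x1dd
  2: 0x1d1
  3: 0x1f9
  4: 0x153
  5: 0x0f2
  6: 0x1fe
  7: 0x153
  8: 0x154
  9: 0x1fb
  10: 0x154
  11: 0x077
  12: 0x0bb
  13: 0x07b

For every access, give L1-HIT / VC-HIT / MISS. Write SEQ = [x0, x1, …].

SEQ = [MISS, L1-HIT, L1-HIT, MISS, MISS, MISS, VC-HIT, L1-HIT, L1-HIT, L1-HIT, L1-HIT, MISS, MISS, VC-HIT]

#0 0x1d9→b29/s1 MISS; vc=[]
#1 0x1dd→b29/s1 L1-HIT; vc=[]
#2 0x1d1→b29/s1 L1-HIT; vc=[]
#3 0x1f9→b31/s3 MISS; vc=[]
#4 0x153→b21/s1 MISS; vc=[29]
#5 0xf2→b15/s3 MISS; vc=[29,31]
#6 0x1fe→b31/s3 VC-HIT; vc=[29,15]
#7 0x153→b21/s1 L1-HIT; vc=[29,15]
#8 0x154→b21/s1 L1-HIT; vc=[29,15]
#9 0x1fb→b31/s3 L1-HIT; vc=[29,15]
#10 0x154→b21/s1 L1-HIT; vc=[29,15]
#11 0x77→b7/s3 MISS; vc=[29,15,31]
#12 0xbb→b11/s3 MISS; vc=[29,15,31,7]
#13 0x7b→b7/s3 VC-HIT; vc=[29,15,31,11]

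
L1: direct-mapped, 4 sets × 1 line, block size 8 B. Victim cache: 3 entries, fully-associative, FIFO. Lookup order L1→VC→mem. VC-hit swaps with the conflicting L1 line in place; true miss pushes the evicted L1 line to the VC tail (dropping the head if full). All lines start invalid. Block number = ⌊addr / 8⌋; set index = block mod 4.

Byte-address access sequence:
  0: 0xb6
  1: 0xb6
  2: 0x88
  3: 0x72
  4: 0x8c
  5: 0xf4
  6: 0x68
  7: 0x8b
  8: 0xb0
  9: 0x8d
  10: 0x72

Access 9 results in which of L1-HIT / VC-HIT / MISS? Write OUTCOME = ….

OUTCOME = L1-HIT

#0 0xb6→b22/s2 MISS; vc=[]
#1 0xb6→b22/s2 L1-HIT; vc=[]
#2 0x88→b17/s1 MISS; vc=[]
#3 0x72→b14/s2 MISS; vc=[22]
#4 0x8c→b17/s1 L1-HIT; vc=[22]
#5 0xf4→b30/s2 MISS; vc=[22,14]
#6 0x68→b13/s1 MISS; vc=[22,14,17]
#7 0x8b→b17/s1 VC-HIT; vc=[22,14,13]
#8 0xb0→b22/s2 VC-HIT; vc=[30,14,13]
#9 0x8d→b17/s1 L1-HIT; vc=[30,14,13]
#10 0x72→b14/s2 VC-HIT; vc=[30,22,13]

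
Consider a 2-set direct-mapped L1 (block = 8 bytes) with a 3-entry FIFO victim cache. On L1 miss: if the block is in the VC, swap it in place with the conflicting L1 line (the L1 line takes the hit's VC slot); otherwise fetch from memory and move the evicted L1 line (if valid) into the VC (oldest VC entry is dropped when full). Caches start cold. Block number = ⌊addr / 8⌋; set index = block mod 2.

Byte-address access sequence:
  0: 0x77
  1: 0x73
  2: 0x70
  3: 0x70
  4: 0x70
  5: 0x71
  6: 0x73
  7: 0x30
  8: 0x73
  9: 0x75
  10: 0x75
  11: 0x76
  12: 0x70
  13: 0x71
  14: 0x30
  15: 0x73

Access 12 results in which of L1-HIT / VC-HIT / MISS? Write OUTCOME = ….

0: 0x77 (blk 14, set 0) → MISS  vc=[]
1: 0x73 (blk 14, set 0) → L1-HIT  vc=[]
2: 0x70 (blk 14, set 0) → L1-HIT  vc=[]
3: 0x70 (blk 14, set 0) → L1-HIT  vc=[]
4: 0x70 (blk 14, set 0) → L1-HIT  vc=[]
5: 0x71 (blk 14, set 0) → L1-HIT  vc=[]
6: 0x73 (blk 14, set 0) → L1-HIT  vc=[]
7: 0x30 (blk 6, set 0) → MISS  vc=[14]
8: 0x73 (blk 14, set 0) → VC-HIT  vc=[6]
9: 0x75 (blk 14, set 0) → L1-HIT  vc=[6]
10: 0x75 (blk 14, set 0) → L1-HIT  vc=[6]
11: 0x76 (blk 14, set 0) → L1-HIT  vc=[6]
12: 0x70 (blk 14, set 0) → L1-HIT  vc=[6]
13: 0x71 (blk 14, set 0) → L1-HIT  vc=[6]
14: 0x30 (blk 6, set 0) → VC-HIT  vc=[14]
15: 0x73 (blk 14, set 0) → VC-HIT  vc=[6]

OUTCOME = L1-HIT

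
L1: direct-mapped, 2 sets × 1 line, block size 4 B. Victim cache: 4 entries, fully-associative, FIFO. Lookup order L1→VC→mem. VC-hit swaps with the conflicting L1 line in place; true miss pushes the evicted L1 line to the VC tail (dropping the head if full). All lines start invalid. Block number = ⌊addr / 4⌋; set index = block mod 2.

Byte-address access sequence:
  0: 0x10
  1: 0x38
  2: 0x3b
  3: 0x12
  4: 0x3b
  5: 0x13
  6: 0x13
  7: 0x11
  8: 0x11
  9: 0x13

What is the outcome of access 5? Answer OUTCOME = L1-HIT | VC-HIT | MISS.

0: 0x10 (blk 4, set 0) → MISS  vc=[]
1: 0x38 (blk 14, set 0) → MISS  vc=[4]
2: 0x3b (blk 14, set 0) → L1-HIT  vc=[4]
3: 0x12 (blk 4, set 0) → VC-HIT  vc=[14]
4: 0x3b (blk 14, set 0) → VC-HIT  vc=[4]
5: 0x13 (blk 4, set 0) → VC-HIT  vc=[14]
6: 0x13 (blk 4, set 0) → L1-HIT  vc=[14]
7: 0x11 (blk 4, set 0) → L1-HIT  vc=[14]
8: 0x11 (blk 4, set 0) → L1-HIT  vc=[14]
9: 0x13 (blk 4, set 0) → L1-HIT  vc=[14]

OUTCOME = VC-HIT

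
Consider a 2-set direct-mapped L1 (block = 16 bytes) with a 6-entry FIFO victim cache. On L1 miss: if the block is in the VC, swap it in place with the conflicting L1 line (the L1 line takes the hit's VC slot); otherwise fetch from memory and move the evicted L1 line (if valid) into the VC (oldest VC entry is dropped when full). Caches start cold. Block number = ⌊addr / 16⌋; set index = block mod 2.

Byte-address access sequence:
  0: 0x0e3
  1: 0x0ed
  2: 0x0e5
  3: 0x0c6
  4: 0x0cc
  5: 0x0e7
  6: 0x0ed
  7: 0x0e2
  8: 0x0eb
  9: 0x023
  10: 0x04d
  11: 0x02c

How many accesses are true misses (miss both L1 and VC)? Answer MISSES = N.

MISSES = 4

0: 0xe3 (blk 14, set 0) → MISS  vc=[]
1: 0xed (blk 14, set 0) → L1-HIT  vc=[]
2: 0xe5 (blk 14, set 0) → L1-HIT  vc=[]
3: 0xc6 (blk 12, set 0) → MISS  vc=[14]
4: 0xcc (blk 12, set 0) → L1-HIT  vc=[14]
5: 0xe7 (blk 14, set 0) → VC-HIT  vc=[12]
6: 0xed (blk 14, set 0) → L1-HIT  vc=[12]
7: 0xe2 (blk 14, set 0) → L1-HIT  vc=[12]
8: 0xeb (blk 14, set 0) → L1-HIT  vc=[12]
9: 0x23 (blk 2, set 0) → MISS  vc=[12, 14]
10: 0x4d (blk 4, set 0) → MISS  vc=[12, 14, 2]
11: 0x2c (blk 2, set 0) → VC-HIT  vc=[12, 14, 4]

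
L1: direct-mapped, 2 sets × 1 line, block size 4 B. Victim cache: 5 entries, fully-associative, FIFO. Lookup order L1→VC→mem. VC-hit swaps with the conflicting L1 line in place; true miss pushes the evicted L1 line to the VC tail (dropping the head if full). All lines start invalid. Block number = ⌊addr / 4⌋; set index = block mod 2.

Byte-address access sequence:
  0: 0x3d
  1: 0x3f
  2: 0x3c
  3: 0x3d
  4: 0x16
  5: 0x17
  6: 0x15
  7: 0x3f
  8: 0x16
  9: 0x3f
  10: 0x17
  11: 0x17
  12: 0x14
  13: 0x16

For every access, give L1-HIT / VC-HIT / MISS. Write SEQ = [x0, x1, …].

  [0] addr=0x3d blk=15 s=1: MISS | VC []
  [1] addr=0x3f blk=15 s=1: L1-HIT | VC []
  [2] addr=0x3c blk=15 s=1: L1-HIT | VC []
  [3] addr=0x3d blk=15 s=1: L1-HIT | VC []
  [4] addr=0x16 blk=5 s=1: MISS | VC [15]
  [5] addr=0x17 blk=5 s=1: L1-HIT | VC [15]
  [6] addr=0x15 blk=5 s=1: L1-HIT | VC [15]
  [7] addr=0x3f blk=15 s=1: VC-HIT | VC [5]
  [8] addr=0x16 blk=5 s=1: VC-HIT | VC [15]
  [9] addr=0x3f blk=15 s=1: VC-HIT | VC [5]
  [10] addr=0x17 blk=5 s=1: VC-HIT | VC [15]
  [11] addr=0x17 blk=5 s=1: L1-HIT | VC [15]
  [12] addr=0x14 blk=5 s=1: L1-HIT | VC [15]
  [13] addr=0x16 blk=5 s=1: L1-HIT | VC [15]

SEQ = [MISS, L1-HIT, L1-HIT, L1-HIT, MISS, L1-HIT, L1-HIT, VC-HIT, VC-HIT, VC-HIT, VC-HIT, L1-HIT, L1-HIT, L1-HIT]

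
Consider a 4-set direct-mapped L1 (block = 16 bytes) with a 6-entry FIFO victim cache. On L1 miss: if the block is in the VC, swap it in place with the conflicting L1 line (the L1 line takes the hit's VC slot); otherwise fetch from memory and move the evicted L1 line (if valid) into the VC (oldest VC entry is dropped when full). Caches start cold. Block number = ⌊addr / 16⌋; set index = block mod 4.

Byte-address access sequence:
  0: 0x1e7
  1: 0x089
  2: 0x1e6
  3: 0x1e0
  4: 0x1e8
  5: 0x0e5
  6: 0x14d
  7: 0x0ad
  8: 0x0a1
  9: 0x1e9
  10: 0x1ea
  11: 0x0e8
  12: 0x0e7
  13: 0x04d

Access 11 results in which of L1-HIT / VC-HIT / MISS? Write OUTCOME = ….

0: 0x1e7 (blk 30, set 2) → MISS  vc=[]
1: 0x89 (blk 8, set 0) → MISS  vc=[]
2: 0x1e6 (blk 30, set 2) → L1-HIT  vc=[]
3: 0x1e0 (blk 30, set 2) → L1-HIT  vc=[]
4: 0x1e8 (blk 30, set 2) → L1-HIT  vc=[]
5: 0xe5 (blk 14, set 2) → MISS  vc=[30]
6: 0x14d (blk 20, set 0) → MISS  vc=[30, 8]
7: 0xad (blk 10, set 2) → MISS  vc=[30, 8, 14]
8: 0xa1 (blk 10, set 2) → L1-HIT  vc=[30, 8, 14]
9: 0x1e9 (blk 30, set 2) → VC-HIT  vc=[10, 8, 14]
10: 0x1ea (blk 30, set 2) → L1-HIT  vc=[10, 8, 14]
11: 0xe8 (blk 14, set 2) → VC-HIT  vc=[10, 8, 30]
12: 0xe7 (blk 14, set 2) → L1-HIT  vc=[10, 8, 30]
13: 0x4d (blk 4, set 0) → MISS  vc=[10, 8, 30, 20]

OUTCOME = VC-HIT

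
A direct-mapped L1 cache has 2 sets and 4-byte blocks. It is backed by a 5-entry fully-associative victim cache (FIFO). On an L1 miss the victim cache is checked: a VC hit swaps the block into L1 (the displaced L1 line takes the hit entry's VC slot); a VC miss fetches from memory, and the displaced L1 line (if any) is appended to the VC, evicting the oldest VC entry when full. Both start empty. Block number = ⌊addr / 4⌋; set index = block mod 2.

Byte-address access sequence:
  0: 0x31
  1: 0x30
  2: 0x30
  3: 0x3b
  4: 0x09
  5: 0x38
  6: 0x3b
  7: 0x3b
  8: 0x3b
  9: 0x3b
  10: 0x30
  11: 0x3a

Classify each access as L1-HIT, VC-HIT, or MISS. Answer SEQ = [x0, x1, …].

SEQ = [MISS, L1-HIT, L1-HIT, MISS, MISS, VC-HIT, L1-HIT, L1-HIT, L1-HIT, L1-HIT, VC-HIT, VC-HIT]

0: 0x31 (blk 12, set 0) → MISS  vc=[]
1: 0x30 (blk 12, set 0) → L1-HIT  vc=[]
2: 0x30 (blk 12, set 0) → L1-HIT  vc=[]
3: 0x3b (blk 14, set 0) → MISS  vc=[12]
4: 0x9 (blk 2, set 0) → MISS  vc=[12, 14]
5: 0x38 (blk 14, set 0) → VC-HIT  vc=[12, 2]
6: 0x3b (blk 14, set 0) → L1-HIT  vc=[12, 2]
7: 0x3b (blk 14, set 0) → L1-HIT  vc=[12, 2]
8: 0x3b (blk 14, set 0) → L1-HIT  vc=[12, 2]
9: 0x3b (blk 14, set 0) → L1-HIT  vc=[12, 2]
10: 0x30 (blk 12, set 0) → VC-HIT  vc=[14, 2]
11: 0x3a (blk 14, set 0) → VC-HIT  vc=[12, 2]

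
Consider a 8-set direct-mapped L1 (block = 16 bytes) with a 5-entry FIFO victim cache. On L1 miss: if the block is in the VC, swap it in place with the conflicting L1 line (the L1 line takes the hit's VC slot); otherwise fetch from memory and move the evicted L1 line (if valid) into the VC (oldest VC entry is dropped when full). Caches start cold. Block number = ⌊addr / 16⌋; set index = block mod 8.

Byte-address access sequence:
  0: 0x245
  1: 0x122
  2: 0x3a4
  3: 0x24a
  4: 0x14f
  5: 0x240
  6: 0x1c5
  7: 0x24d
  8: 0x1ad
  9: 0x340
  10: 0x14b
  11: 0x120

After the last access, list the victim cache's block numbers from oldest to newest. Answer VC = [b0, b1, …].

VC = [26, 52, 28, 58, 36]

  [0] addr=0x245 blk=36 s=4: MISS | VC []
  [1] addr=0x122 blk=18 s=2: MISS | VC []
  [2] addr=0x3a4 blk=58 s=2: MISS | VC [18]
  [3] addr=0x24a blk=36 s=4: L1-HIT | VC [18]
  [4] addr=0x14f blk=20 s=4: MISS | VC [18, 36]
  [5] addr=0x240 blk=36 s=4: VC-HIT | VC [18, 20]
  [6] addr=0x1c5 blk=28 s=4: MISS | VC [18, 20, 36]
  [7] addr=0x24d blk=36 s=4: VC-HIT | VC [18, 20, 28]
  [8] addr=0x1ad blk=26 s=2: MISS | VC [18, 20, 28, 58]
  [9] addr=0x340 blk=52 s=4: MISS | VC [18, 20, 28, 58, 36]
  [10] addr=0x14b blk=20 s=4: VC-HIT | VC [18, 52, 28, 58, 36]
  [11] addr=0x120 blk=18 s=2: VC-HIT | VC [26, 52, 28, 58, 36]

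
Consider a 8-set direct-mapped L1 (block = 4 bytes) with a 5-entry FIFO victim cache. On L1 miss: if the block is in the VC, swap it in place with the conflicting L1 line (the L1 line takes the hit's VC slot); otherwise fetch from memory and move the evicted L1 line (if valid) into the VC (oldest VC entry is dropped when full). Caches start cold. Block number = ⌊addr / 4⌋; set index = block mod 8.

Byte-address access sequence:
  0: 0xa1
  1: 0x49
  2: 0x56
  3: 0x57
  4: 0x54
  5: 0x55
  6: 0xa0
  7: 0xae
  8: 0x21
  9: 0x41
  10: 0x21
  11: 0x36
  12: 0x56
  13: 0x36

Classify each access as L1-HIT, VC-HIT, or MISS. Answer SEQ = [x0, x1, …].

SEQ = [MISS, MISS, MISS, L1-HIT, L1-HIT, L1-HIT, L1-HIT, MISS, MISS, MISS, VC-HIT, MISS, VC-HIT, VC-HIT]

  [0] addr=0xa1 blk=40 s=0: MISS | VC []
  [1] addr=0x49 blk=18 s=2: MISS | VC []
  [2] addr=0x56 blk=21 s=5: MISS | VC []
  [3] addr=0x57 blk=21 s=5: L1-HIT | VC []
  [4] addr=0x54 blk=21 s=5: L1-HIT | VC []
  [5] addr=0x55 blk=21 s=5: L1-HIT | VC []
  [6] addr=0xa0 blk=40 s=0: L1-HIT | VC []
  [7] addr=0xae blk=43 s=3: MISS | VC []
  [8] addr=0x21 blk=8 s=0: MISS | VC [40]
  [9] addr=0x41 blk=16 s=0: MISS | VC [40, 8]
  [10] addr=0x21 blk=8 s=0: VC-HIT | VC [40, 16]
  [11] addr=0x36 blk=13 s=5: MISS | VC [40, 16, 21]
  [12] addr=0x56 blk=21 s=5: VC-HIT | VC [40, 16, 13]
  [13] addr=0x36 blk=13 s=5: VC-HIT | VC [40, 16, 21]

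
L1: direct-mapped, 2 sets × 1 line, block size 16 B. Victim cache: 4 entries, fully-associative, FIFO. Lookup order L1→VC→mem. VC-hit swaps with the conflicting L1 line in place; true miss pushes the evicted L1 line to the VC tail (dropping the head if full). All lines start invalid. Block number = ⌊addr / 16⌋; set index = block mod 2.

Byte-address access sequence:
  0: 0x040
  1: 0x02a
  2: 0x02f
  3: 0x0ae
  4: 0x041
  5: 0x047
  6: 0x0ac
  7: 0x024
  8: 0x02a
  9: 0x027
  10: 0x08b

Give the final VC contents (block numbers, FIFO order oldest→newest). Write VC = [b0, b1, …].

VC = [4, 10, 2]

0: 0x40 (blk 4, set 0) → MISS  vc=[]
1: 0x2a (blk 2, set 0) → MISS  vc=[4]
2: 0x2f (blk 2, set 0) → L1-HIT  vc=[4]
3: 0xae (blk 10, set 0) → MISS  vc=[4, 2]
4: 0x41 (blk 4, set 0) → VC-HIT  vc=[10, 2]
5: 0x47 (blk 4, set 0) → L1-HIT  vc=[10, 2]
6: 0xac (blk 10, set 0) → VC-HIT  vc=[4, 2]
7: 0x24 (blk 2, set 0) → VC-HIT  vc=[4, 10]
8: 0x2a (blk 2, set 0) → L1-HIT  vc=[4, 10]
9: 0x27 (blk 2, set 0) → L1-HIT  vc=[4, 10]
10: 0x8b (blk 8, set 0) → MISS  vc=[4, 10, 2]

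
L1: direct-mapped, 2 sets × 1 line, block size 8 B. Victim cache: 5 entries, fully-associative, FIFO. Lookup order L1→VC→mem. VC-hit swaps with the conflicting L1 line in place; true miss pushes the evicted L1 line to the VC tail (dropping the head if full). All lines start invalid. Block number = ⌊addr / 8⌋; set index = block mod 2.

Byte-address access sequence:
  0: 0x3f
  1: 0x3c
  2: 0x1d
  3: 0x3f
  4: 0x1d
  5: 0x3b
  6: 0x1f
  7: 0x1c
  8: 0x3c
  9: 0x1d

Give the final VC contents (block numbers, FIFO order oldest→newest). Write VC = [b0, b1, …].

VC = [7]

  [0] addr=0x3f blk=7 s=1: MISS | VC []
  [1] addr=0x3c blk=7 s=1: L1-HIT | VC []
  [2] addr=0x1d blk=3 s=1: MISS | VC [7]
  [3] addr=0x3f blk=7 s=1: VC-HIT | VC [3]
  [4] addr=0x1d blk=3 s=1: VC-HIT | VC [7]
  [5] addr=0x3b blk=7 s=1: VC-HIT | VC [3]
  [6] addr=0x1f blk=3 s=1: VC-HIT | VC [7]
  [7] addr=0x1c blk=3 s=1: L1-HIT | VC [7]
  [8] addr=0x3c blk=7 s=1: VC-HIT | VC [3]
  [9] addr=0x1d blk=3 s=1: VC-HIT | VC [7]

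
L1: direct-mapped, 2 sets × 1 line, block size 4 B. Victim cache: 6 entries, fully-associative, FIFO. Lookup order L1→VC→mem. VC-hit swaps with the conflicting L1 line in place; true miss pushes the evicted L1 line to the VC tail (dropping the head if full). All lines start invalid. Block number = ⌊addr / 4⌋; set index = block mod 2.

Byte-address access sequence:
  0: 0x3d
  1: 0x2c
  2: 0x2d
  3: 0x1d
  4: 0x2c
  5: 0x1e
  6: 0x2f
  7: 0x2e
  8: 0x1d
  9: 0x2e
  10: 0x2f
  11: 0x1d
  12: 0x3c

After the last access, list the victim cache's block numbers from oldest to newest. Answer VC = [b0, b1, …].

0: 0x3d (blk 15, set 1) → MISS  vc=[]
1: 0x2c (blk 11, set 1) → MISS  vc=[15]
2: 0x2d (blk 11, set 1) → L1-HIT  vc=[15]
3: 0x1d (blk 7, set 1) → MISS  vc=[15, 11]
4: 0x2c (blk 11, set 1) → VC-HIT  vc=[15, 7]
5: 0x1e (blk 7, set 1) → VC-HIT  vc=[15, 11]
6: 0x2f (blk 11, set 1) → VC-HIT  vc=[15, 7]
7: 0x2e (blk 11, set 1) → L1-HIT  vc=[15, 7]
8: 0x1d (blk 7, set 1) → VC-HIT  vc=[15, 11]
9: 0x2e (blk 11, set 1) → VC-HIT  vc=[15, 7]
10: 0x2f (blk 11, set 1) → L1-HIT  vc=[15, 7]
11: 0x1d (blk 7, set 1) → VC-HIT  vc=[15, 11]
12: 0x3c (blk 15, set 1) → VC-HIT  vc=[7, 11]

VC = [7, 11]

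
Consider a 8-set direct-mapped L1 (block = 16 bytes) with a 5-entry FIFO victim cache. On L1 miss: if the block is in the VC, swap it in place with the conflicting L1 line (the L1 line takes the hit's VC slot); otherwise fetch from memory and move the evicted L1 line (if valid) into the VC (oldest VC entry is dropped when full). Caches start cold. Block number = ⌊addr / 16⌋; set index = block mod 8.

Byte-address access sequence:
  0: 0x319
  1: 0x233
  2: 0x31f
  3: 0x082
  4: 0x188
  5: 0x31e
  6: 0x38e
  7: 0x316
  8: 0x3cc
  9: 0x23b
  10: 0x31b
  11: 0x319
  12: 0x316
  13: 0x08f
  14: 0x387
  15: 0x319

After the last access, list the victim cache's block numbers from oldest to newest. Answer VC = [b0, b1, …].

VC = [8, 24]

0: 0x319 (blk 49, set 1) → MISS  vc=[]
1: 0x233 (blk 35, set 3) → MISS  vc=[]
2: 0x31f (blk 49, set 1) → L1-HIT  vc=[]
3: 0x82 (blk 8, set 0) → MISS  vc=[]
4: 0x188 (blk 24, set 0) → MISS  vc=[8]
5: 0x31e (blk 49, set 1) → L1-HIT  vc=[8]
6: 0x38e (blk 56, set 0) → MISS  vc=[8, 24]
7: 0x316 (blk 49, set 1) → L1-HIT  vc=[8, 24]
8: 0x3cc (blk 60, set 4) → MISS  vc=[8, 24]
9: 0x23b (blk 35, set 3) → L1-HIT  vc=[8, 24]
10: 0x31b (blk 49, set 1) → L1-HIT  vc=[8, 24]
11: 0x319 (blk 49, set 1) → L1-HIT  vc=[8, 24]
12: 0x316 (blk 49, set 1) → L1-HIT  vc=[8, 24]
13: 0x8f (blk 8, set 0) → VC-HIT  vc=[56, 24]
14: 0x387 (blk 56, set 0) → VC-HIT  vc=[8, 24]
15: 0x319 (blk 49, set 1) → L1-HIT  vc=[8, 24]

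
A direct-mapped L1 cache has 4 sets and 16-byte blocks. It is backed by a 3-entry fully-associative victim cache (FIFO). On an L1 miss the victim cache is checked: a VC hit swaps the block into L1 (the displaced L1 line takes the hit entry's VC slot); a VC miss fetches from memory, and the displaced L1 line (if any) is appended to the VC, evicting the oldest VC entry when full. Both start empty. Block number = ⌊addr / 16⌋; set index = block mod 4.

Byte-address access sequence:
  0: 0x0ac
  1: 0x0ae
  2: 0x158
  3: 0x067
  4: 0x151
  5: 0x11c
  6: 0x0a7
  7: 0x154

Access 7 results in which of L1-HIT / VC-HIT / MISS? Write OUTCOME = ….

0: 0xac (blk 10, set 2) → MISS  vc=[]
1: 0xae (blk 10, set 2) → L1-HIT  vc=[]
2: 0x158 (blk 21, set 1) → MISS  vc=[]
3: 0x67 (blk 6, set 2) → MISS  vc=[10]
4: 0x151 (blk 21, set 1) → L1-HIT  vc=[10]
5: 0x11c (blk 17, set 1) → MISS  vc=[10, 21]
6: 0xa7 (blk 10, set 2) → VC-HIT  vc=[6, 21]
7: 0x154 (blk 21, set 1) → VC-HIT  vc=[6, 17]

OUTCOME = VC-HIT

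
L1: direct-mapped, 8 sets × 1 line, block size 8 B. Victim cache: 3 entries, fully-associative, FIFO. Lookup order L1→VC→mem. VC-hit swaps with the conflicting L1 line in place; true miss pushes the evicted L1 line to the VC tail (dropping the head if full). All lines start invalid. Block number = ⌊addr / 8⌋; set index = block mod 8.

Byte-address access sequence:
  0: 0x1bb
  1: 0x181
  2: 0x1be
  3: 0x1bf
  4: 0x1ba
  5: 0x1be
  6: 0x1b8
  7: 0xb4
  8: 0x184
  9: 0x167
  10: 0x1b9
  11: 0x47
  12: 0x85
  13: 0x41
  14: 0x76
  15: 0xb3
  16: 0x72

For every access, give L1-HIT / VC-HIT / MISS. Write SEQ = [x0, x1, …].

SEQ = [MISS, MISS, L1-HIT, L1-HIT, L1-HIT, L1-HIT, L1-HIT, MISS, L1-HIT, MISS, L1-HIT, MISS, MISS, VC-HIT, MISS, VC-HIT, VC-HIT]

#0 0x1bb→b55/s7 MISS; vc=[]
#1 0x181→b48/s0 MISS; vc=[]
#2 0x1be→b55/s7 L1-HIT; vc=[]
#3 0x1bf→b55/s7 L1-HIT; vc=[]
#4 0x1ba→b55/s7 L1-HIT; vc=[]
#5 0x1be→b55/s7 L1-HIT; vc=[]
#6 0x1b8→b55/s7 L1-HIT; vc=[]
#7 0xb4→b22/s6 MISS; vc=[]
#8 0x184→b48/s0 L1-HIT; vc=[]
#9 0x167→b44/s4 MISS; vc=[]
#10 0x1b9→b55/s7 L1-HIT; vc=[]
#11 0x47→b8/s0 MISS; vc=[48]
#12 0x85→b16/s0 MISS; vc=[48,8]
#13 0x41→b8/s0 VC-HIT; vc=[48,16]
#14 0x76→b14/s6 MISS; vc=[48,16,22]
#15 0xb3→b22/s6 VC-HIT; vc=[48,16,14]
#16 0x72→b14/s6 VC-HIT; vc=[48,16,22]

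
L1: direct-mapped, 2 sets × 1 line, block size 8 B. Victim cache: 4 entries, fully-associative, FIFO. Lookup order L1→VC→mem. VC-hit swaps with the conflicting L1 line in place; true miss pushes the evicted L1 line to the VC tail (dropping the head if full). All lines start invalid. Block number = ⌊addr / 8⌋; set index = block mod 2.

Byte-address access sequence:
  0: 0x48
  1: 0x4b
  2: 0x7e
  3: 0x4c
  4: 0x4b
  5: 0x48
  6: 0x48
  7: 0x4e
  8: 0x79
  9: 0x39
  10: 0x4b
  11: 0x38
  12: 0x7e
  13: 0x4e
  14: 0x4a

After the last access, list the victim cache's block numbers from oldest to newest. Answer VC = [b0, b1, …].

#0 0x48→b9/s1 MISS; vc=[]
#1 0x4b→b9/s1 L1-HIT; vc=[]
#2 0x7e→b15/s1 MISS; vc=[9]
#3 0x4c→b9/s1 VC-HIT; vc=[15]
#4 0x4b→b9/s1 L1-HIT; vc=[15]
#5 0x48→b9/s1 L1-HIT; vc=[15]
#6 0x48→b9/s1 L1-HIT; vc=[15]
#7 0x4e→b9/s1 L1-HIT; vc=[15]
#8 0x79→b15/s1 VC-HIT; vc=[9]
#9 0x39→b7/s1 MISS; vc=[9,15]
#10 0x4b→b9/s1 VC-HIT; vc=[7,15]
#11 0x38→b7/s1 VC-HIT; vc=[9,15]
#12 0x7e→b15/s1 VC-HIT; vc=[9,7]
#13 0x4e→b9/s1 VC-HIT; vc=[15,7]
#14 0x4a→b9/s1 L1-HIT; vc=[15,7]

VC = [15, 7]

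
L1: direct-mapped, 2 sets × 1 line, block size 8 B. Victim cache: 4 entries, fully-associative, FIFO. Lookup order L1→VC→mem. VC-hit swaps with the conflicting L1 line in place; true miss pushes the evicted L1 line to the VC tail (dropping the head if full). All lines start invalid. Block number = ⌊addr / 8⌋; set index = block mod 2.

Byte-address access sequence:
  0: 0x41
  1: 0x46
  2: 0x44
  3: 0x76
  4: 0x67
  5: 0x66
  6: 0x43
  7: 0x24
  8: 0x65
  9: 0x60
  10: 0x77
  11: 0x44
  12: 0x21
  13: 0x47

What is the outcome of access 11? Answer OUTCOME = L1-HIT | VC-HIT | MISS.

OUTCOME = VC-HIT

#0 0x41→b8/s0 MISS; vc=[]
#1 0x46→b8/s0 L1-HIT; vc=[]
#2 0x44→b8/s0 L1-HIT; vc=[]
#3 0x76→b14/s0 MISS; vc=[8]
#4 0x67→b12/s0 MISS; vc=[8,14]
#5 0x66→b12/s0 L1-HIT; vc=[8,14]
#6 0x43→b8/s0 VC-HIT; vc=[12,14]
#7 0x24→b4/s0 MISS; vc=[12,14,8]
#8 0x65→b12/s0 VC-HIT; vc=[4,14,8]
#9 0x60→b12/s0 L1-HIT; vc=[4,14,8]
#10 0x77→b14/s0 VC-HIT; vc=[4,12,8]
#11 0x44→b8/s0 VC-HIT; vc=[4,12,14]
#12 0x21→b4/s0 VC-HIT; vc=[8,12,14]
#13 0x47→b8/s0 VC-HIT; vc=[4,12,14]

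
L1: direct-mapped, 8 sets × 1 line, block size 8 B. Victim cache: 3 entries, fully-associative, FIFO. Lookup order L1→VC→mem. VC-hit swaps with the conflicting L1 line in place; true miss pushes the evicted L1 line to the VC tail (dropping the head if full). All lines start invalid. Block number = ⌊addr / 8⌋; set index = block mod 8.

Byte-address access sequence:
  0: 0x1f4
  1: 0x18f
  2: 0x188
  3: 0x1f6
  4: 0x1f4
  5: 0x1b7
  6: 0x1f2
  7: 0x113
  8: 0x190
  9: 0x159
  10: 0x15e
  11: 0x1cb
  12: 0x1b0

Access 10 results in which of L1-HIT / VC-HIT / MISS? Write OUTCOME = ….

OUTCOME = L1-HIT

0: 0x1f4 (blk 62, set 6) → MISS  vc=[]
1: 0x18f (blk 49, set 1) → MISS  vc=[]
2: 0x188 (blk 49, set 1) → L1-HIT  vc=[]
3: 0x1f6 (blk 62, set 6) → L1-HIT  vc=[]
4: 0x1f4 (blk 62, set 6) → L1-HIT  vc=[]
5: 0x1b7 (blk 54, set 6) → MISS  vc=[62]
6: 0x1f2 (blk 62, set 6) → VC-HIT  vc=[54]
7: 0x113 (blk 34, set 2) → MISS  vc=[54]
8: 0x190 (blk 50, set 2) → MISS  vc=[54, 34]
9: 0x159 (blk 43, set 3) → MISS  vc=[54, 34]
10: 0x15e (blk 43, set 3) → L1-HIT  vc=[54, 34]
11: 0x1cb (blk 57, set 1) → MISS  vc=[54, 34, 49]
12: 0x1b0 (blk 54, set 6) → VC-HIT  vc=[62, 34, 49]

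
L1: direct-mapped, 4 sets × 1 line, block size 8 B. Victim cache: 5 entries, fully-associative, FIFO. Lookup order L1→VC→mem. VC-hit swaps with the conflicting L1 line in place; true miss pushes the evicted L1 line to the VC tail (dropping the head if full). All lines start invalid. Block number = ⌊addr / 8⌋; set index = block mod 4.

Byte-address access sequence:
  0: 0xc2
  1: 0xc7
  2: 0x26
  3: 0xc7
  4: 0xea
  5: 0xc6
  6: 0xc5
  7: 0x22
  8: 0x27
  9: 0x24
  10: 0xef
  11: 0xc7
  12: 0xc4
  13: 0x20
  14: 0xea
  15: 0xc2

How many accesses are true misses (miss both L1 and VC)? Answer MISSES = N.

#0 0xc2→b24/s0 MISS; vc=[]
#1 0xc7→b24/s0 L1-HIT; vc=[]
#2 0x26→b4/s0 MISS; vc=[24]
#3 0xc7→b24/s0 VC-HIT; vc=[4]
#4 0xea→b29/s1 MISS; vc=[4]
#5 0xc6→b24/s0 L1-HIT; vc=[4]
#6 0xc5→b24/s0 L1-HIT; vc=[4]
#7 0x22→b4/s0 VC-HIT; vc=[24]
#8 0x27→b4/s0 L1-HIT; vc=[24]
#9 0x24→b4/s0 L1-HIT; vc=[24]
#10 0xef→b29/s1 L1-HIT; vc=[24]
#11 0xc7→b24/s0 VC-HIT; vc=[4]
#12 0xc4→b24/s0 L1-HIT; vc=[4]
#13 0x20→b4/s0 VC-HIT; vc=[24]
#14 0xea→b29/s1 L1-HIT; vc=[24]
#15 0xc2→b24/s0 VC-HIT; vc=[4]

MISSES = 3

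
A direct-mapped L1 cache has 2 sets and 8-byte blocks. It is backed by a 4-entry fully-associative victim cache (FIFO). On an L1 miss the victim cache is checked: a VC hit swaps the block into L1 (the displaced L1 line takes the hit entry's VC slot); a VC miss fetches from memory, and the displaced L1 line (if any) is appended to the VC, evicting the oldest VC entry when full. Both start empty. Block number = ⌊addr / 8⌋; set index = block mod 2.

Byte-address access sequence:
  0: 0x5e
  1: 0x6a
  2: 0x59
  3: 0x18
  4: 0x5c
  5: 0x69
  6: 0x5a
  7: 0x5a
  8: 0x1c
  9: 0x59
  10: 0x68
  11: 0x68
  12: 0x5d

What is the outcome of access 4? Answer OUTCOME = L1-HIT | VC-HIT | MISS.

OUTCOME = VC-HIT

#0 0x5e→b11/s1 MISS; vc=[]
#1 0x6a→b13/s1 MISS; vc=[11]
#2 0x59→b11/s1 VC-HIT; vc=[13]
#3 0x18→b3/s1 MISS; vc=[13,11]
#4 0x5c→b11/s1 VC-HIT; vc=[13,3]
#5 0x69→b13/s1 VC-HIT; vc=[11,3]
#6 0x5a→b11/s1 VC-HIT; vc=[13,3]
#7 0x5a→b11/s1 L1-HIT; vc=[13,3]
#8 0x1c→b3/s1 VC-HIT; vc=[13,11]
#9 0x59→b11/s1 VC-HIT; vc=[13,3]
#10 0x68→b13/s1 VC-HIT; vc=[11,3]
#11 0x68→b13/s1 L1-HIT; vc=[11,3]
#12 0x5d→b11/s1 VC-HIT; vc=[13,3]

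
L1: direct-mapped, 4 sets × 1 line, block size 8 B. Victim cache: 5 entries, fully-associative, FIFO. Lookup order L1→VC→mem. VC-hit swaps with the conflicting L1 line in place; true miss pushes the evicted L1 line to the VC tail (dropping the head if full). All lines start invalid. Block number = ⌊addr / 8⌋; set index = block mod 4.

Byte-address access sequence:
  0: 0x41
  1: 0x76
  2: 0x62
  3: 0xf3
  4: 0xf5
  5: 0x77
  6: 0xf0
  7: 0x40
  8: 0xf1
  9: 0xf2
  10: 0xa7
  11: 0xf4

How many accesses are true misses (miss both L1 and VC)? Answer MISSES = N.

  [0] addr=0x41 blk=8 s=0: MISS | VC []
  [1] addr=0x76 blk=14 s=2: MISS | VC []
  [2] addr=0x62 blk=12 s=0: MISS | VC [8]
  [3] addr=0xf3 blk=30 s=2: MISS | VC [8, 14]
  [4] addr=0xf5 blk=30 s=2: L1-HIT | VC [8, 14]
  [5] addr=0x77 blk=14 s=2: VC-HIT | VC [8, 30]
  [6] addr=0xf0 blk=30 s=2: VC-HIT | VC [8, 14]
  [7] addr=0x40 blk=8 s=0: VC-HIT | VC [12, 14]
  [8] addr=0xf1 blk=30 s=2: L1-HIT | VC [12, 14]
  [9] addr=0xf2 blk=30 s=2: L1-HIT | VC [12, 14]
  [10] addr=0xa7 blk=20 s=0: MISS | VC [12, 14, 8]
  [11] addr=0xf4 blk=30 s=2: L1-HIT | VC [12, 14, 8]

MISSES = 5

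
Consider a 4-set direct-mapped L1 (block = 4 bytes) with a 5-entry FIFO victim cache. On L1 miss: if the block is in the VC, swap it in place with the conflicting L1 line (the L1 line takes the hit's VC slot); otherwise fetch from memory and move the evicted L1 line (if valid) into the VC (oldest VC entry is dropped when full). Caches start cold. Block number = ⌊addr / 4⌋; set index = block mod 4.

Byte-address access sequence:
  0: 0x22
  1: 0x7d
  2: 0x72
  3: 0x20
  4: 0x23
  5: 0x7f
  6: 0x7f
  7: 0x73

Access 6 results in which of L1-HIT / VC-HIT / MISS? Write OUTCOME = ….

#0 0x22→b8/s0 MISS; vc=[]
#1 0x7d→b31/s3 MISS; vc=[]
#2 0x72→b28/s0 MISS; vc=[8]
#3 0x20→b8/s0 VC-HIT; vc=[28]
#4 0x23→b8/s0 L1-HIT; vc=[28]
#5 0x7f→b31/s3 L1-HIT; vc=[28]
#6 0x7f→b31/s3 L1-HIT; vc=[28]
#7 0x73→b28/s0 VC-HIT; vc=[8]

OUTCOME = L1-HIT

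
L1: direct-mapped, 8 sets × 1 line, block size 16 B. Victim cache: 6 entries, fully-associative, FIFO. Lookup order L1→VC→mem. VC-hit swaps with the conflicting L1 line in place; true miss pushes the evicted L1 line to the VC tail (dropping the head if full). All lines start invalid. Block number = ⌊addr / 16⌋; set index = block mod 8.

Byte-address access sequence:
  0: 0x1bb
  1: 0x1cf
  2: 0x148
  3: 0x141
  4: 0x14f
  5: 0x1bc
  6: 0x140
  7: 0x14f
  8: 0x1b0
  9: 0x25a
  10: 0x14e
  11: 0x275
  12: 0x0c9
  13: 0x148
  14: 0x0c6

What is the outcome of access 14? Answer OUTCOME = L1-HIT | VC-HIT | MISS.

  [0] addr=0x1bb blk=27 s=3: MISS | VC []
  [1] addr=0x1cf blk=28 s=4: MISS | VC []
  [2] addr=0x148 blk=20 s=4: MISS | VC [28]
  [3] addr=0x141 blk=20 s=4: L1-HIT | VC [28]
  [4] addr=0x14f blk=20 s=4: L1-HIT | VC [28]
  [5] addr=0x1bc blk=27 s=3: L1-HIT | VC [28]
  [6] addr=0x140 blk=20 s=4: L1-HIT | VC [28]
  [7] addr=0x14f blk=20 s=4: L1-HIT | VC [28]
  [8] addr=0x1b0 blk=27 s=3: L1-HIT | VC [28]
  [9] addr=0x25a blk=37 s=5: MISS | VC [28]
  [10] addr=0x14e blk=20 s=4: L1-HIT | VC [28]
  [11] addr=0x275 blk=39 s=7: MISS | VC [28]
  [12] addr=0xc9 blk=12 s=4: MISS | VC [28, 20]
  [13] addr=0x148 blk=20 s=4: VC-HIT | VC [28, 12]
  [14] addr=0xc6 blk=12 s=4: VC-HIT | VC [28, 20]

OUTCOME = VC-HIT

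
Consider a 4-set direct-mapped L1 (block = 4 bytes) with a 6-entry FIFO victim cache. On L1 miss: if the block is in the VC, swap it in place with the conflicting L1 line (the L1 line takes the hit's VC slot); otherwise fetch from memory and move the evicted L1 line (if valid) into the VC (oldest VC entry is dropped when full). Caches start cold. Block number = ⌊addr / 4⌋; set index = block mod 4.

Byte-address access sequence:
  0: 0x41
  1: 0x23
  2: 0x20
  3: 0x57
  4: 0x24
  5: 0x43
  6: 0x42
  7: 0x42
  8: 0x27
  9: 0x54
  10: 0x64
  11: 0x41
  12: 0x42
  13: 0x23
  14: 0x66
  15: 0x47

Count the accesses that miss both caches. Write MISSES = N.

  [0] addr=0x41 blk=16 s=0: MISS | VC []
  [1] addr=0x23 blk=8 s=0: MISS | VC [16]
  [2] addr=0x20 blk=8 s=0: L1-HIT | VC [16]
  [3] addr=0x57 blk=21 s=1: MISS | VC [16]
  [4] addr=0x24 blk=9 s=1: MISS | VC [16, 21]
  [5] addr=0x43 blk=16 s=0: VC-HIT | VC [8, 21]
  [6] addr=0x42 blk=16 s=0: L1-HIT | VC [8, 21]
  [7] addr=0x42 blk=16 s=0: L1-HIT | VC [8, 21]
  [8] addr=0x27 blk=9 s=1: L1-HIT | VC [8, 21]
  [9] addr=0x54 blk=21 s=1: VC-HIT | VC [8, 9]
  [10] addr=0x64 blk=25 s=1: MISS | VC [8, 9, 21]
  [11] addr=0x41 blk=16 s=0: L1-HIT | VC [8, 9, 21]
  [12] addr=0x42 blk=16 s=0: L1-HIT | VC [8, 9, 21]
  [13] addr=0x23 blk=8 s=0: VC-HIT | VC [16, 9, 21]
  [14] addr=0x66 blk=25 s=1: L1-HIT | VC [16, 9, 21]
  [15] addr=0x47 blk=17 s=1: MISS | VC [16, 9, 21, 25]

MISSES = 6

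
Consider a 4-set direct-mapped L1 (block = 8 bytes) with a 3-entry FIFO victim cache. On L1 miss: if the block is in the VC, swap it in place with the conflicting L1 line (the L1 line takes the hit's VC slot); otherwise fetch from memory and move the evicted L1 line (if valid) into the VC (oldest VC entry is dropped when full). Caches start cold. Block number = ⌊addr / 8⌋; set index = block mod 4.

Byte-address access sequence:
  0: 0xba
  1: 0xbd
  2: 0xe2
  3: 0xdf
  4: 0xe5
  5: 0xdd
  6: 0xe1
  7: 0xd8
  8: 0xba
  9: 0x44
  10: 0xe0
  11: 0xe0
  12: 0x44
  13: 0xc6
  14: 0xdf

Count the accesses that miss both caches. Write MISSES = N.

MISSES = 5

#0 0xba→b23/s3 MISS; vc=[]
#1 0xbd→b23/s3 L1-HIT; vc=[]
#2 0xe2→b28/s0 MISS; vc=[]
#3 0xdf→b27/s3 MISS; vc=[23]
#4 0xe5→b28/s0 L1-HIT; vc=[23]
#5 0xdd→b27/s3 L1-HIT; vc=[23]
#6 0xe1→b28/s0 L1-HIT; vc=[23]
#7 0xd8→b27/s3 L1-HIT; vc=[23]
#8 0xba→b23/s3 VC-HIT; vc=[27]
#9 0x44→b8/s0 MISS; vc=[27,28]
#10 0xe0→b28/s0 VC-HIT; vc=[27,8]
#11 0xe0→b28/s0 L1-HIT; vc=[27,8]
#12 0x44→b8/s0 VC-HIT; vc=[27,28]
#13 0xc6→b24/s0 MISS; vc=[27,28,8]
#14 0xdf→b27/s3 VC-HIT; vc=[23,28,8]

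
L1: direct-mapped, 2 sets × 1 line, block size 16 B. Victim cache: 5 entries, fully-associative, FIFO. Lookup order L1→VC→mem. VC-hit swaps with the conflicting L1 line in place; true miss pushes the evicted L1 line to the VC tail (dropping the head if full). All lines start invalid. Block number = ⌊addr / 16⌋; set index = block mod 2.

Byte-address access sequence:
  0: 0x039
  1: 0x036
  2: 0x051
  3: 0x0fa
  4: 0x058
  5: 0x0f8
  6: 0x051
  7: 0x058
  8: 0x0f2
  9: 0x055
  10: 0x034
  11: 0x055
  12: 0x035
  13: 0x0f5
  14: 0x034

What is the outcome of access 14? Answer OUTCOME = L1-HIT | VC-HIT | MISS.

OUTCOME = VC-HIT

  [0] addr=0x39 blk=3 s=1: MISS | VC []
  [1] addr=0x36 blk=3 s=1: L1-HIT | VC []
  [2] addr=0x51 blk=5 s=1: MISS | VC [3]
  [3] addr=0xfa blk=15 s=1: MISS | VC [3, 5]
  [4] addr=0x58 blk=5 s=1: VC-HIT | VC [3, 15]
  [5] addr=0xf8 blk=15 s=1: VC-HIT | VC [3, 5]
  [6] addr=0x51 blk=5 s=1: VC-HIT | VC [3, 15]
  [7] addr=0x58 blk=5 s=1: L1-HIT | VC [3, 15]
  [8] addr=0xf2 blk=15 s=1: VC-HIT | VC [3, 5]
  [9] addr=0x55 blk=5 s=1: VC-HIT | VC [3, 15]
  [10] addr=0x34 blk=3 s=1: VC-HIT | VC [5, 15]
  [11] addr=0x55 blk=5 s=1: VC-HIT | VC [3, 15]
  [12] addr=0x35 blk=3 s=1: VC-HIT | VC [5, 15]
  [13] addr=0xf5 blk=15 s=1: VC-HIT | VC [5, 3]
  [14] addr=0x34 blk=3 s=1: VC-HIT | VC [5, 15]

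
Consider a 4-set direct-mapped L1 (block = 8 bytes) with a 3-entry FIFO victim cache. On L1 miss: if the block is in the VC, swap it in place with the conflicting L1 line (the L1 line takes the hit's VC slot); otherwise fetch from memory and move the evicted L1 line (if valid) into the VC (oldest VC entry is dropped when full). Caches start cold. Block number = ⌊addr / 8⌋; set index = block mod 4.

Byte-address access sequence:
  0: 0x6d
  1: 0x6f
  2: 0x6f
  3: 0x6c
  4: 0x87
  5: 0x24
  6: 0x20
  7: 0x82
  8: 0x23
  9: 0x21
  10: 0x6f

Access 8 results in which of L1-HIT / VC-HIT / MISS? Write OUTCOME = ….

#0 0x6d→b13/s1 MISS; vc=[]
#1 0x6f→b13/s1 L1-HIT; vc=[]
#2 0x6f→b13/s1 L1-HIT; vc=[]
#3 0x6c→b13/s1 L1-HIT; vc=[]
#4 0x87→b16/s0 MISS; vc=[]
#5 0x24→b4/s0 MISS; vc=[16]
#6 0x20→b4/s0 L1-HIT; vc=[16]
#7 0x82→b16/s0 VC-HIT; vc=[4]
#8 0x23→b4/s0 VC-HIT; vc=[16]
#9 0x21→b4/s0 L1-HIT; vc=[16]
#10 0x6f→b13/s1 L1-HIT; vc=[16]

OUTCOME = VC-HIT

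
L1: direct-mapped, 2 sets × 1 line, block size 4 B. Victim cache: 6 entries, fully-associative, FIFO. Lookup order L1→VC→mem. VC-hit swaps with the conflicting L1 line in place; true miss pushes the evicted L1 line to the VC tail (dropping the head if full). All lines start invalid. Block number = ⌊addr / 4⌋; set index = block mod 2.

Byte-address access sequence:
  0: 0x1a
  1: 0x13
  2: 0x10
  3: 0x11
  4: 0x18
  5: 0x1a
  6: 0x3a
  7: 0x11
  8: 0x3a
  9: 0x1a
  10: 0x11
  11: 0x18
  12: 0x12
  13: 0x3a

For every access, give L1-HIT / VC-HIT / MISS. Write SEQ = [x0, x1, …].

#0 0x1a→b6/s0 MISS; vc=[]
#1 0x13→b4/s0 MISS; vc=[6]
#2 0x10→b4/s0 L1-HIT; vc=[6]
#3 0x11→b4/s0 L1-HIT; vc=[6]
#4 0x18→b6/s0 VC-HIT; vc=[4]
#5 0x1a→b6/s0 L1-HIT; vc=[4]
#6 0x3a→b14/s0 MISS; vc=[4,6]
#7 0x11→b4/s0 VC-HIT; vc=[14,6]
#8 0x3a→b14/s0 VC-HIT; vc=[4,6]
#9 0x1a→b6/s0 VC-HIT; vc=[4,14]
#10 0x11→b4/s0 VC-HIT; vc=[6,14]
#11 0x18→b6/s0 VC-HIT; vc=[4,14]
#12 0x12→b4/s0 VC-HIT; vc=[6,14]
#13 0x3a→b14/s0 VC-HIT; vc=[6,4]

SEQ = [MISS, MISS, L1-HIT, L1-HIT, VC-HIT, L1-HIT, MISS, VC-HIT, VC-HIT, VC-HIT, VC-HIT, VC-HIT, VC-HIT, VC-HIT]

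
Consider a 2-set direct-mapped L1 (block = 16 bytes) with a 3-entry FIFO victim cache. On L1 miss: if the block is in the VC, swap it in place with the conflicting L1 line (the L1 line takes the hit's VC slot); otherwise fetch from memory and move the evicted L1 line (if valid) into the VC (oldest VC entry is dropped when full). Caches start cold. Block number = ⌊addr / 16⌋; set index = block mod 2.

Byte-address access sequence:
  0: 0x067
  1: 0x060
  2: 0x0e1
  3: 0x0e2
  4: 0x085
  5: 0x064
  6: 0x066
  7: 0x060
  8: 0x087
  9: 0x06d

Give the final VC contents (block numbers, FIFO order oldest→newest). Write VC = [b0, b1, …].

0: 0x67 (blk 6, set 0) → MISS  vc=[]
1: 0x60 (blk 6, set 0) → L1-HIT  vc=[]
2: 0xe1 (blk 14, set 0) → MISS  vc=[6]
3: 0xe2 (blk 14, set 0) → L1-HIT  vc=[6]
4: 0x85 (blk 8, set 0) → MISS  vc=[6, 14]
5: 0x64 (blk 6, set 0) → VC-HIT  vc=[8, 14]
6: 0x66 (blk 6, set 0) → L1-HIT  vc=[8, 14]
7: 0x60 (blk 6, set 0) → L1-HIT  vc=[8, 14]
8: 0x87 (blk 8, set 0) → VC-HIT  vc=[6, 14]
9: 0x6d (blk 6, set 0) → VC-HIT  vc=[8, 14]

VC = [8, 14]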